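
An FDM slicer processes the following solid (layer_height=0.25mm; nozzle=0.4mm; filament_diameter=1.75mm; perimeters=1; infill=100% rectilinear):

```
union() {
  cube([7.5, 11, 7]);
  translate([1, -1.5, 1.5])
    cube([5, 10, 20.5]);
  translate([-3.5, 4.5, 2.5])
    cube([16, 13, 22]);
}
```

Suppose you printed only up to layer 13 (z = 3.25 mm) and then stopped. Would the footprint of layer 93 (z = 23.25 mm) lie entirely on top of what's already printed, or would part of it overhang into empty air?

Compare the two slices. At z = 3.25: the 7.5×11 cube contributes its full rectangle (area 82.50 mm²); the cube at (1, -1.5) is present — its section is the full 5×10 rectangle (area 50.00 mm²); the cube at (-3.5, 4.5) is present — its section is the full 16×13 rectangle (area 208.00 mm²); Merging all regions: the regions partially overlap — summed areas 340.50 mm² minus the doubly-counted overlap 91.25 mm² gives 249.25 mm² — area = 249.25 mm². At z = 23.25: the cube is absent (z outside [0, 7]); the cube at (1, -1.5) is absent (z outside [1.5, 22]); the cube at (-3.5, 4.5) is present — its section is the full 16×13 rectangle (area 208.00 mm²); Combining (union): only the 16×13 cube at (-3.5, 4.5) is present, so the union is just that shape — area = 208.00 mm². Checking containment: the cross-section at z = 23.25 is a subset of the cross-section at z = 3.25.

entirely on top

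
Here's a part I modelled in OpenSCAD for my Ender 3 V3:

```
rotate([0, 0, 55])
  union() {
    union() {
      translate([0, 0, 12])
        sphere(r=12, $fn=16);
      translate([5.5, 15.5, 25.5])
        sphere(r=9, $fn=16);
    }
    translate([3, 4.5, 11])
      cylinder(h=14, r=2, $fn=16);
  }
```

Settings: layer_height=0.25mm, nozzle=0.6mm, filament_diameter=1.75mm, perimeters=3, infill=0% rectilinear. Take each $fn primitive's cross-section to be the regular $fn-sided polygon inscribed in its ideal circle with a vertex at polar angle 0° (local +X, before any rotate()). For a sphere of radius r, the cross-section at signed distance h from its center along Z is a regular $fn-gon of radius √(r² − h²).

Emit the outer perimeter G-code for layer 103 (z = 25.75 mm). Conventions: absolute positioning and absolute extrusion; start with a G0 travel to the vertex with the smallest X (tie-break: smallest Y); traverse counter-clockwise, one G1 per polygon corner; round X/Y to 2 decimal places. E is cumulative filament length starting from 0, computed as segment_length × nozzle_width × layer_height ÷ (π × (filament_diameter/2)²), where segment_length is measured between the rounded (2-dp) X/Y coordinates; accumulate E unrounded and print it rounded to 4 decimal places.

At z = 25.75 mm: the sphere does not reach this height (|z−center|=13.750 > r=12); the r=9 sphere at (5.5, 15.5) contributes a regular 16-gon of circumradius √(9²−0.25²) = 8.997; Merging all regions: only the r=9 sphere at (5.5, 15.5) is present, so the union is just that shape — 1 connected region; the cylinder at (3, 4.5) is absent (z outside [11, 25]); Combining (union): only the result so far is present, so the union is just that shape — 1 connected region; (whole slice rotated 55° about Z — lengths, areas and connectivity unchanged). The outline is a single polygon with 16 vertices. Extrusion per mm of travel: 0.6 × 0.25 / (π × 0.875²) = 0.062363. Accumulating E over each segment gives final E = 3.5028.

G0 X-18.40 Y11.83 Z25.75
G1 X-17.13 Y8.56 E0.2188
G1 X-14.70 Y6.03 E0.4375
G1 X-11.49 Y4.61 E0.6564
G1 X-7.98 Y4.54 E0.8754
G1 X-4.71 Y5.81 E1.0941
G1 X-2.17 Y8.24 E1.3133
G1 X-0.76 Y11.45 E1.5320
G1 X-0.68 Y14.96 E1.7509
G1 X-1.95 Y18.23 E1.9697
G1 X-4.38 Y20.77 E2.1889
G1 X-7.59 Y22.18 E2.4076
G1 X-11.10 Y22.26 E2.6265
G1 X-14.38 Y20.98 E2.8461
G1 X-16.91 Y18.56 E3.0644
G1 X-18.33 Y15.34 E3.2839
G1 X-18.40 Y11.83 E3.5028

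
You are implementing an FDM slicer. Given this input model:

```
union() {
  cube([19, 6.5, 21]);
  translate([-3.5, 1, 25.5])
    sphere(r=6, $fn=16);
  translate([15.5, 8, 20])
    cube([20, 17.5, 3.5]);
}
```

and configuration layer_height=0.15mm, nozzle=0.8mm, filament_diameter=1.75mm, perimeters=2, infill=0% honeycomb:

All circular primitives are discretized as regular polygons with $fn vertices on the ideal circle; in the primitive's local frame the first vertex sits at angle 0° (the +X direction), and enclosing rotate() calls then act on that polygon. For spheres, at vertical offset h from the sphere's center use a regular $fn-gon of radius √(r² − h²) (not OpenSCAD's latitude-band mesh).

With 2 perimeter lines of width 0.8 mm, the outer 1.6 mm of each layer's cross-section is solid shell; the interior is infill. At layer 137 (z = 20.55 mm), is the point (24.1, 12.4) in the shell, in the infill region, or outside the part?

At z = 20.55 mm: the cube (footprint 19×6.5) is included at this height; the r=6 sphere at (-3.5, 1) contributes a regular 16-gon of circumradius √(6²−4.95²) = 3.391; the cube at (15.5, 8) is present — its section is the full 20×17.5 rectangle; Merging all regions: the 3 present regions are separate (no shared area or edge), so areas and boundary lengths simply add and each stays a separate island — 3 connected regions. Overall, the cross-section has 3 separate islands. The nearest boundary edge runs (35.50, 8.00)→(15.50, 8.00); distance from the point to it = 4.40 mm. (Shell/infill is judged within the island containing the point — the largest one.) The point is inside the cross-section and 4.40 mm from the nearest boundary — more than the 1.6 mm shell width (2 × 0.8), so it's in the infill interior.

infill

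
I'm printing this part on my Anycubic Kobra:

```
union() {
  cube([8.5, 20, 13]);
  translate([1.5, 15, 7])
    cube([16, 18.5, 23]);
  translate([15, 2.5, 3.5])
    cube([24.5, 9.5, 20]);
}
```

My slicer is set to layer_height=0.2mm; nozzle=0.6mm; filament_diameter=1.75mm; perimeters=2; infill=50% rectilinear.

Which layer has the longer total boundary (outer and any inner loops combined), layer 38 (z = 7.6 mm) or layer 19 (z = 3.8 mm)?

layer 38 (z = 7.6 mm)

Layer 38 (z = 7.6): the cube is present — its section is the full 8.5×20 rectangle (perimeter 57.00 mm); the 16×18.5 cube at (1.5, 15) contributes its full rectangle (perimeter 69.00 mm); the cube at (15, 2.5) is present — its section is the full 24.5×9.5 rectangle (perimeter 68.00 mm); Combining (union): the regions partially overlap (shared area 35.00 mm²), so the edge portions inside another operand are dropped and the merged outline is re-measured after clipping — boundary = 170.00 mm. So its perimeter = 170.00 mm. Layer 19 (z = 3.8): the cube (footprint 8.5×20) is included at this height (perimeter 57.00 mm); the cube at (1.5, 15) does not reach this height (z outside [7, 30]); the 24.5×9.5 cube at (15, 2.5) contributes its full rectangle (perimeter 68.00 mm); Combining (union): the 2 present regions are separate (no shared area or edge), so areas and boundary lengths simply add and each stays a separate island — boundary = 125.00 mm. So its perimeter = 125.00 mm. Layer 38 is larger (170.00 vs 125.00 mm).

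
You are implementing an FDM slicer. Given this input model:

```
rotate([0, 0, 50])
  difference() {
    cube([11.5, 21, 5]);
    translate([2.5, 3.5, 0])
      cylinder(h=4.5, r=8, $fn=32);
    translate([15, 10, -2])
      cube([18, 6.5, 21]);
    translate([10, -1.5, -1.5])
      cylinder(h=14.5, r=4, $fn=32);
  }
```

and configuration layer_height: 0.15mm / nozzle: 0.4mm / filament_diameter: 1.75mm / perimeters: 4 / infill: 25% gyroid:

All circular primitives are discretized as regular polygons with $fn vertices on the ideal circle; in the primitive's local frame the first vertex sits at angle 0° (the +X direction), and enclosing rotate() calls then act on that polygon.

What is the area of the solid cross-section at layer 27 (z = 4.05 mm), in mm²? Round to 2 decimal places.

132.91 mm²

At z = 4.05 mm: the 11.5×21 cube contributes its full rectangle (area 241.50 mm²); the cylinder at (2.5, 3.5): section is a regular 32-gon, circumradius r=8 (area = (32/2)·8.000²·sin(360°/32) = 199.77 mm²); the cube at (15, 10) is present — its section is the full 18×6.5 rectangle (area 117.00 mm²); the r=4 cylinder at (10, -1.5) gives a regular 32-gon of circumradius 4 (constant along its height) (area = (32/2)·4.000²·sin(360°/32) = 49.94 mm²); Subtracting the remaining from the first: starting from the 11.5×21 cube (241.50 mm²), the r=8 cylinder at (2.5, 3.5) partially overlaps it — only the 105.28 mm² overlap (of its 199.77 mm²) is removed, clipping the outline; the 18×6.5 cube at (15, 10) misses the remaining region (no effect); the r=4 cylinder at (10, -1.5) partially overlaps it — only the 3.31 mm² overlap (of its 49.94 mm²) is removed, clipping the outline — area = 132.91 mm²; (whole slice rotated 50° about Z — lengths, areas and connectivity unchanged). Overall, the cross-section is a single solid region. Net area = 132.91 mm².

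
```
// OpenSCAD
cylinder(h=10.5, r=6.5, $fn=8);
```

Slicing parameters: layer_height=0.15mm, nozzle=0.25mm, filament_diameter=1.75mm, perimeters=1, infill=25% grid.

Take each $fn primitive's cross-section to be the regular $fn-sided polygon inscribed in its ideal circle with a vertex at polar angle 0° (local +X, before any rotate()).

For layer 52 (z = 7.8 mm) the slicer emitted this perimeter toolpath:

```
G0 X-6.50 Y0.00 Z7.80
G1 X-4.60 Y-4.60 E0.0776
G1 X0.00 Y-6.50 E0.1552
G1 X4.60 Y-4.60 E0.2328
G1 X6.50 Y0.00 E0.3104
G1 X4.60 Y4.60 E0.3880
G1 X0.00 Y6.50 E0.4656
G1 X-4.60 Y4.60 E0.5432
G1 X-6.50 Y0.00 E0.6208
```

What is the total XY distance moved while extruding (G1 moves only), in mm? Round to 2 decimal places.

39.82 mm

Sum the Euclidean lengths of each G1 segment: total = 39.82 mm.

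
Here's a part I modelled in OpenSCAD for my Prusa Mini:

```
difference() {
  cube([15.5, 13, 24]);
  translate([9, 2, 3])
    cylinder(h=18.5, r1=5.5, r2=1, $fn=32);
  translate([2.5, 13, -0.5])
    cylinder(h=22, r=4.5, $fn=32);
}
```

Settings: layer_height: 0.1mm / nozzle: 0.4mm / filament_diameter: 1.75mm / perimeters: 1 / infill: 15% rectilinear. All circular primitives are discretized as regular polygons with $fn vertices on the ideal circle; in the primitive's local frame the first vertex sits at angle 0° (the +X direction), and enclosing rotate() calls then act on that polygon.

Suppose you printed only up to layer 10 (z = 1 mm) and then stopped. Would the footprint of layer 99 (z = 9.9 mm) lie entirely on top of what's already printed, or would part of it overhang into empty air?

entirely on top

Compare the two slices. At z = 1: the cube (footprint 15.5×13) is included at this height (area 201.50 mm²); the cone at (9, 2) is not intersected at this z (z outside [3, 21.5]); the cylinder at (2.5, 13): section is a regular 32-gon, circumradius r=4.5 (area = (32/2)·4.500²·sin(360°/32) = 63.21 mm²); After the difference (first − rest): starting from the 15.5×13 cube (201.50 mm²), the r=4.5 cylinder at (2.5, 13) partially overlaps it — only the 26.41 mm² overlap (of its 63.21 mm²) is removed, clipping the outline — area = 175.09 mm². At z = 9.9: the 15.5×13 cube contributes its full rectangle (area 201.50 mm²); the cone at (9, 2) (r1=5.5→r2=1) has section circumradius 3.822 here — a regular 32-gon (area = (32/2)·3.822²·sin(360°/32) = 45.59 mm²); the cylinder at (2.5, 13): section is a regular 32-gon, circumradius r=4.5 (area = (32/2)·4.500²·sin(360°/32) = 63.21 mm²); Subtracting the remaining from the first: starting from the 15.5×13 cube (201.50 mm²), the cone at (9, 2) partially overlaps it — only the 37.30 mm² overlap (of its 45.59 mm²) is removed, clipping the outline; the r=4.5 cylinder at (2.5, 13) partially overlaps it — only the 26.41 mm² overlap (of its 63.21 mm²) is removed, clipping the outline — area = 137.80 mm². Checking containment: the cross-section at z = 9.9 is a subset of the cross-section at z = 1.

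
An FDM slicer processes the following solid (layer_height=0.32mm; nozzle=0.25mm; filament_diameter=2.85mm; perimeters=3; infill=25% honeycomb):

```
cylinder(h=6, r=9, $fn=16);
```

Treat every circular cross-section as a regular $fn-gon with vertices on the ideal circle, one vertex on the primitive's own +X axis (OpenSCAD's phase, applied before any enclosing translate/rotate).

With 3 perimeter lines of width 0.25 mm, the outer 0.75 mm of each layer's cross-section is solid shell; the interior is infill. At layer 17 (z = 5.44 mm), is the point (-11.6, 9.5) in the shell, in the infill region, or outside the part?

At z = 5.44 mm: the r=9 cylinder contributes a regular 16-gon of circumradius 9. Overall, the cross-section is a single solid region. The nearest boundary edge runs (-6.36, 6.36)→(-8.31, 3.44); distance from the point to it = 6.10 mm. The point is not inside any of the regions above, so it lies outside the cross-section (6.10 mm from the nearest boundary).

outside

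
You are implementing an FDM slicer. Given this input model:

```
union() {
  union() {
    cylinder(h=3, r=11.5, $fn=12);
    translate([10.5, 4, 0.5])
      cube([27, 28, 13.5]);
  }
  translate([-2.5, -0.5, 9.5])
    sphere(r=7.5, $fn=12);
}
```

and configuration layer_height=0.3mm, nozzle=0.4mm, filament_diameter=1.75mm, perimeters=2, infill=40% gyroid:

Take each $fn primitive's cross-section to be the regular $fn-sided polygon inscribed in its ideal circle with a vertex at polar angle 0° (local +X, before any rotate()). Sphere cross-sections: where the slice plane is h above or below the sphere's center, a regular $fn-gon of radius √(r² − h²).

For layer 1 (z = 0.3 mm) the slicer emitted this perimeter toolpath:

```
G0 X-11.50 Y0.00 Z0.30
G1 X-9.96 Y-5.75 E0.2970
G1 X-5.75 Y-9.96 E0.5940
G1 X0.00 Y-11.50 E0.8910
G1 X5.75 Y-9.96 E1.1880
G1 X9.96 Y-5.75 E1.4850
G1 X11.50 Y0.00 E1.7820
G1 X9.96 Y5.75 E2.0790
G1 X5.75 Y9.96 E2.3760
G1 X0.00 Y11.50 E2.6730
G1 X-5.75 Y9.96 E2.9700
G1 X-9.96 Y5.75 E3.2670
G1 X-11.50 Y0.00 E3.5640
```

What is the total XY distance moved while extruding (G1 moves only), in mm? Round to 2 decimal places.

Sum the Euclidean lengths of each G1 segment: total = 71.44 mm.

71.44 mm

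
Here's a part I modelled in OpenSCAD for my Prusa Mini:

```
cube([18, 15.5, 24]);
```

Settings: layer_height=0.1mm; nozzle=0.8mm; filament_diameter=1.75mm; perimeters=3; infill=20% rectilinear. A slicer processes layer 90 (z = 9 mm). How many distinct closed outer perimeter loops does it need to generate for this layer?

1

At z = 9 mm: the cube is present — its section is the full 18×15.5 rectangle. The result has 1 disconnected region.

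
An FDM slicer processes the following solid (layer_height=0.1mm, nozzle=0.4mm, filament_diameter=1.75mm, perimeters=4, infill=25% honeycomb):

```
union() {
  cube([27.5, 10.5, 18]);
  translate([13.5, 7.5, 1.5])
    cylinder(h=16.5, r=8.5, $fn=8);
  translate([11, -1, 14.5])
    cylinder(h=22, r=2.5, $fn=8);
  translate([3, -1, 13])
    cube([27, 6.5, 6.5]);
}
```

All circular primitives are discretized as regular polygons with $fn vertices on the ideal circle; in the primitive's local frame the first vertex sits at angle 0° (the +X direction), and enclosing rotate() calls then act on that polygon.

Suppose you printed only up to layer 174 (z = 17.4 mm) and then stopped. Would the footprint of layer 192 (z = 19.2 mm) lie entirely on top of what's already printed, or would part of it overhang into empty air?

entirely on top

Compare the two slices. At z = 17.4: the cube is present — its section is the full 27.5×10.5 rectangle (area 288.75 mm²); the cylinder at (13.5, 7.5): section is a regular 8-gon, circumradius r=8.5 (area = (8/2)·8.500²·sin(360°/8) = 204.35 mm²); the cylinder at (11, -1): section is a regular 8-gon, circumradius r=2.5 (area = (8/2)·2.500²·sin(360°/8) = 17.68 mm²); the cube at (3, -1) is present — its section is the full 27×6.5 rectangle (area 175.50 mm²); Merging all regions: the regions partially overlap — summed areas 686.28 mm² minus the doubly-counted overlap 293.04 mm² gives 393.24 mm² — area = 393.24 mm². At z = 19.2: the cube does not reach this height (z outside [0, 18]); the cylinder at (13.5, 7.5) is not intersected at this z (z outside [1.5, 18]); the cylinder at (11, -1): section is a regular 8-gon, circumradius r=2.5 (area = (8/2)·2.500²·sin(360°/8) = 17.68 mm²); the cube at (3, -1) is present — its section is the full 27×6.5 rectangle (area 175.50 mm²); Merging all regions: the regions partially overlap — summed areas 193.18 mm² minus the doubly-counted overlap 8.84 mm² gives 184.34 mm² — area = 184.34 mm². Checking containment: the cross-section at z = 19.2 is a subset of the cross-section at z = 17.4.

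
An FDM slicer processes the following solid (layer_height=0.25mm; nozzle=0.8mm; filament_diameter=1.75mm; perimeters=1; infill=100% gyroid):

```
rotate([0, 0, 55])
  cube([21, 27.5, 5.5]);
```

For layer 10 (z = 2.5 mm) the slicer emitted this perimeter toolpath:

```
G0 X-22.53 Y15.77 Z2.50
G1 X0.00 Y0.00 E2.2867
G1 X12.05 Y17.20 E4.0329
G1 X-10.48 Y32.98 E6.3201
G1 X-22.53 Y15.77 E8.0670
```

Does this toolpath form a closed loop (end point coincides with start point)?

Start point (G0): (-22.53, 15.77). End point (last G1): the path returns to the start — closed.

yes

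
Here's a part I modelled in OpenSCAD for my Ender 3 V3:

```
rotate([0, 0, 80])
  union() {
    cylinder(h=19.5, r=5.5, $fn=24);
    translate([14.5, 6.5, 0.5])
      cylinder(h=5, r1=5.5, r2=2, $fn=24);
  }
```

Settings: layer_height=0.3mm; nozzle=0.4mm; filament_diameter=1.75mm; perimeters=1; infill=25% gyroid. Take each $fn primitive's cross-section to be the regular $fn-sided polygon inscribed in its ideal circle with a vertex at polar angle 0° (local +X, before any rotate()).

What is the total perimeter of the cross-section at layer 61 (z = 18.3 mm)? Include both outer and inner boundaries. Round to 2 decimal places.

At z = 18.3 mm: the r=5.5 cylinder gives a regular 24-gon of circumradius 5.5 (constant along its height) (perimeter = 2·24·5.500·sin(180°/24) = 34.46 mm); the cone at (14.5, 6.5) does not reach this height (z outside [0.5, 5.5]); Combining (union): only the r=5.5 cylinder is present, so the union is just that shape — boundary = 34.46 mm; (whole slice rotated 80° about Z — lengths, areas and connectivity unchanged). Overall, the cross-section is a single solid region. Total boundary length (outer) = 34.46 mm.

34.46 mm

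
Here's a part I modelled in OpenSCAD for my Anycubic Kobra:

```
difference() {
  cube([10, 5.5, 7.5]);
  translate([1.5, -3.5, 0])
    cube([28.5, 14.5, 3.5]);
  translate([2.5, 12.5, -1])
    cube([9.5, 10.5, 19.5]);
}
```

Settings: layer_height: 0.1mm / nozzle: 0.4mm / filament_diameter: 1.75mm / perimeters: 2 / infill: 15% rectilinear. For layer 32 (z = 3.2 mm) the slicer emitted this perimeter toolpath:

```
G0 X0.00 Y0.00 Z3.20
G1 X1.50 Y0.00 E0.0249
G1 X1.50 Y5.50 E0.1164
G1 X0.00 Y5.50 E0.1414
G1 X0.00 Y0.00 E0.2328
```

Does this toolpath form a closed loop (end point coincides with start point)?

Start point (G0): (0.00, 0.00). End point (last G1): the path returns to the start — closed.

yes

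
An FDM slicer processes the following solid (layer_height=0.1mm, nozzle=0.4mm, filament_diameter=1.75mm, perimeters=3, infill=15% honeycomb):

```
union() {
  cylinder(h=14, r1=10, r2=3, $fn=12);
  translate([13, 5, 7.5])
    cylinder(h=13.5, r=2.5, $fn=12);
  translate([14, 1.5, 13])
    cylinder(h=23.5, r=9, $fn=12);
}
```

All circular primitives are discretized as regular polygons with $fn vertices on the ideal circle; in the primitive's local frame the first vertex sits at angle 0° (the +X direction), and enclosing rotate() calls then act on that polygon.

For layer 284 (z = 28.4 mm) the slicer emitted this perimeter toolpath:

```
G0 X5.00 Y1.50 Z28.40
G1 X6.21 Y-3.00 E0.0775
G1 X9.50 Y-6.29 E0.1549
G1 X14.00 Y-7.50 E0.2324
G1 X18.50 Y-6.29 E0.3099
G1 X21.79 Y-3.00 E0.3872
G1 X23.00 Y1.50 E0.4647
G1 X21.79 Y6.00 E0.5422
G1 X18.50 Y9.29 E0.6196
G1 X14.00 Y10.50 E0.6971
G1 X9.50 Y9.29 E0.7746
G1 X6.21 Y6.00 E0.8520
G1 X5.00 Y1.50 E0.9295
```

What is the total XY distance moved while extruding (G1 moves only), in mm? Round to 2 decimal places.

Sum the Euclidean lengths of each G1 segment: total = 55.89 mm.

55.89 mm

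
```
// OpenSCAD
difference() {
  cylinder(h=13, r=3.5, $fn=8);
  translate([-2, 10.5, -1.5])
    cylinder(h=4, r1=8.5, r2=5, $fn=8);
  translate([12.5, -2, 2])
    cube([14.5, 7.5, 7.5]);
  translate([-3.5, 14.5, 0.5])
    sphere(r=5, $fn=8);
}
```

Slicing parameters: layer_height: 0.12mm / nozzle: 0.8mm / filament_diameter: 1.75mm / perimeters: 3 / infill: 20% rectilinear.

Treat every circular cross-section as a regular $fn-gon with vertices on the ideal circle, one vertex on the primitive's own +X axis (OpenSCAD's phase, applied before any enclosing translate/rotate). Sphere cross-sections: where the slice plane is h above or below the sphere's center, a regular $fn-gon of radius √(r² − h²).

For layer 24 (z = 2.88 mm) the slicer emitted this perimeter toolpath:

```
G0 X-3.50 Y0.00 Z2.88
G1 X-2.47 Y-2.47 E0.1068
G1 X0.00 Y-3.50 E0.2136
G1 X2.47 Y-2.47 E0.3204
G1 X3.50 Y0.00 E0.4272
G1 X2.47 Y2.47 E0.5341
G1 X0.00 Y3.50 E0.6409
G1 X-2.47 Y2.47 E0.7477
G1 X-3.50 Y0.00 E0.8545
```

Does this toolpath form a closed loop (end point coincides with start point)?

yes

Start point (G0): (-3.50, 0.00). End point (last G1): the path returns to the start — closed.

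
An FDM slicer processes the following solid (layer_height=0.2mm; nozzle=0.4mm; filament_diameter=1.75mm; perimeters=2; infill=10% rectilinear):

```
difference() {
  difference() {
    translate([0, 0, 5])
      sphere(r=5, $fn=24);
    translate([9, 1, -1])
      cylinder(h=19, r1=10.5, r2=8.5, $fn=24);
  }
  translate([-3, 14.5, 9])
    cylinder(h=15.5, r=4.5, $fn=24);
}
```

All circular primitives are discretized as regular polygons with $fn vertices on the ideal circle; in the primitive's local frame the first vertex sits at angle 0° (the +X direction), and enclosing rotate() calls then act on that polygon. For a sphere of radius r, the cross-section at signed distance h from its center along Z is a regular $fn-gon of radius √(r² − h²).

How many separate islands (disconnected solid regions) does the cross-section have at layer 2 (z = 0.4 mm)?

At z = 0.4 mm: the r=5 sphere slices to a regular 24-gon of circumradius 1.960 (√(r²−h²) with h=4.6 from center); the cone at (9, 1) contributes a regular 24-gon of circumradius 10.353 (interpolated between r1=10.5 and r2=8.5 at t=0.074); After the difference (first − rest): starting from the r=5 sphere, the cone at (9, 1) partially overlaps it — only the 10.33 mm² overlap (of its 332.87 mm²) is removed, clipping the outline — 1 connected region; the cylinder at (-3, 14.5) is absent (z outside [9, 24.5]); Taking the first minus the rest: none of the subtracted shapes is present at this height, so the result so far is unchanged — 1 connected region. Overall, the cross-section is a single solid region. Island count = 1.

1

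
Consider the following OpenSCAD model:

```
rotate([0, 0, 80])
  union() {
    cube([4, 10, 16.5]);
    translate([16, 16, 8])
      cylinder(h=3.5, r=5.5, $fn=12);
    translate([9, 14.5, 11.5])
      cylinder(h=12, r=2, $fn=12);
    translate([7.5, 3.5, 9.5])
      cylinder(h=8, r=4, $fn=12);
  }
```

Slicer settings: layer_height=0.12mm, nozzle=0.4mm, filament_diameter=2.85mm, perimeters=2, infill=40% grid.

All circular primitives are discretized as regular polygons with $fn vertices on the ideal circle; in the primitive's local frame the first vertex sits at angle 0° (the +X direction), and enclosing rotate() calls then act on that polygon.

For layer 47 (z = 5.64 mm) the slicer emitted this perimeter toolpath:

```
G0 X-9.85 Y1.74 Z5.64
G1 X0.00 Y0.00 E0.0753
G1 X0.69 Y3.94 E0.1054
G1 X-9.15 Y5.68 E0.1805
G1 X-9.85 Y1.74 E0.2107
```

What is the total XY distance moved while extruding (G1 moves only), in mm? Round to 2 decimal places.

28.00 mm

Sum the Euclidean lengths of each G1 segment: total = 28.00 mm.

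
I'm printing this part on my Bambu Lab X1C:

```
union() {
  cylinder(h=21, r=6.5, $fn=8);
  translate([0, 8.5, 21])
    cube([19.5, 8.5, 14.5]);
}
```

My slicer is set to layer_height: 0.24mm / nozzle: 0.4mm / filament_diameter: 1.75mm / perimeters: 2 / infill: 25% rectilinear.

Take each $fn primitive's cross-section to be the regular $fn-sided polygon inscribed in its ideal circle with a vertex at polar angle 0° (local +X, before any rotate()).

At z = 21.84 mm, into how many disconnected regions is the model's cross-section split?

At z = 21.84 mm: the cylinder does not reach this height (z outside [0, 21]); the 19.5×8.5 cube at (0, 8.5) contributes its full rectangle; Merging all regions: only the 19.5×8.5 cube at (0, 8.5) is present, so the union is just that shape — 1 connected region. The result has 1 disconnected region.

1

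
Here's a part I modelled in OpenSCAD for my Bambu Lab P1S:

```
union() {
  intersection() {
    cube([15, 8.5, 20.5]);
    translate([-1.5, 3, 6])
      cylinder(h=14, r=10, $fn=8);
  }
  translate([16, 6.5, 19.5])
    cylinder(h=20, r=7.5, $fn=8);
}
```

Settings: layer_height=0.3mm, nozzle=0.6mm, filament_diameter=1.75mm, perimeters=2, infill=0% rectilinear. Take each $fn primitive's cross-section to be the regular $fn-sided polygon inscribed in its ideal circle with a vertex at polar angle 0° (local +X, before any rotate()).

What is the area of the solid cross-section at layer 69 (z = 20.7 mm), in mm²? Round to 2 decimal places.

At z = 20.7 mm: the cube is not intersected at this z (z outside [0, 20.5]); the cylinder at (-1.5, 3) does not reach this height (z outside [6, 20]); After intersecting: at least one operand is absent at this height, so nothing remains; the r=7.5 cylinder at (16, 6.5) contributes a regular 8-gon of circumradius 7.5 (area = (8/2)·7.500²·sin(360°/8) = 159.10 mm²); Combining (union): only the r=7.5 cylinder at (16, 6.5) is present, so the union is just that shape — area = 159.10 mm². Overall, the cross-section is a single solid region. Net area = 159.10 mm².

159.10 mm²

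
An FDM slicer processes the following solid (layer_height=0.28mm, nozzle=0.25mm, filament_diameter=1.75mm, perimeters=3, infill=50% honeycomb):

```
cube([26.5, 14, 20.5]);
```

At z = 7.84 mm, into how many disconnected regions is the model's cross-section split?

1

At z = 7.84 mm: the cube is present — its section is the full 26.5×14 rectangle. The result has 1 disconnected region.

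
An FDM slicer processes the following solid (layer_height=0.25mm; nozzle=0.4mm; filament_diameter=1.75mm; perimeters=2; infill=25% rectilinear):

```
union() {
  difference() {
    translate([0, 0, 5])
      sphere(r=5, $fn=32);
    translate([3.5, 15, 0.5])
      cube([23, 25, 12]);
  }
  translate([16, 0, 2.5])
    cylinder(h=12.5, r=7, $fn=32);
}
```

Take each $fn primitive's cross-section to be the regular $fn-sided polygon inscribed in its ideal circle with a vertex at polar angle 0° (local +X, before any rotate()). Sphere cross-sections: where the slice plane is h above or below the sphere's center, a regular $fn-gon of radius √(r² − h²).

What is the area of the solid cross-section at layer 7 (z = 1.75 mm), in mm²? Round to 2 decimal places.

45.07 mm²

At z = 1.75 mm: the r=5 sphere contributes a regular 32-gon of circumradius √(5²−3.25²) = 3.800 (area = (32/2)·3.800²·sin(360°/32) = 45.07 mm²); the cube at (3.5, 15) (footprint 23×25) is included at this height (area 575.00 mm²); Subtracting the remaining from the first: starting from the r=5 sphere (45.07 mm²), the 23×25 cube at (3.5, 15) misses the remaining region (no effect) — area = 45.07 mm²; the cylinder at (16, 0) does not reach this height (z outside [2.5, 15]); Merging all regions: only that combined region is present, so the union is just that shape — area = 45.07 mm². Overall, the cross-section is a single solid region. Net area = 45.07 mm².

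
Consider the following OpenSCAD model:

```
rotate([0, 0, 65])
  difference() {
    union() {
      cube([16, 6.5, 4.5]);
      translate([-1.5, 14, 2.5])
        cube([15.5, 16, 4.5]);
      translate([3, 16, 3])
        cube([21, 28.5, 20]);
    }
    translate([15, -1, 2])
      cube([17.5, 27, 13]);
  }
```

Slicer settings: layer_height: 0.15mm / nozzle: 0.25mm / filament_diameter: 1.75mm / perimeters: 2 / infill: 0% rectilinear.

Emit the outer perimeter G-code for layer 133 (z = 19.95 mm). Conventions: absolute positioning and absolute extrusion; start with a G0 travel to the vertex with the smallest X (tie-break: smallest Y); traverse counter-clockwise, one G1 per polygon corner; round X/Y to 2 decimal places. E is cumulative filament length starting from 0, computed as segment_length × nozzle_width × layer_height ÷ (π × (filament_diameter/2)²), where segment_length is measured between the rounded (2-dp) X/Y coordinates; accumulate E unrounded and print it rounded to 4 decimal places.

At z = 19.95 mm: the cube does not reach this height (z outside [0, 4.5]); the cube at (-1.5, 14) is not intersected at this z (z outside [2.5, 7]); the cube at (3, 16) (footprint 21×28.5) is included at this height; Combining (union): only the 21×28.5 cube at (3, 16) is present, so the union is just that shape — 1 connected region; the cube at (15, -1) is absent (z outside [2, 15]); After the difference (first − rest): none of the subtracted shapes is present at this height, so the result so far is unchanged — 1 connected region; (rotated 65° about Z; rotation is an isometry so areas/perimeters/island counts are preserved). The outline is a single polygon with 4 vertices. Extrusion per mm of travel: 0.25 × 0.15 / (π × 0.875²) = 0.015591. Accumulating E over each segment gives final E = 1.5434.

G0 X-39.06 Y21.53 Z19.95
G1 X-13.23 Y9.48 E0.4444
G1 X-4.36 Y28.51 E0.7717
G1 X-30.19 Y40.56 E1.2161
G1 X-39.06 Y21.53 E1.5434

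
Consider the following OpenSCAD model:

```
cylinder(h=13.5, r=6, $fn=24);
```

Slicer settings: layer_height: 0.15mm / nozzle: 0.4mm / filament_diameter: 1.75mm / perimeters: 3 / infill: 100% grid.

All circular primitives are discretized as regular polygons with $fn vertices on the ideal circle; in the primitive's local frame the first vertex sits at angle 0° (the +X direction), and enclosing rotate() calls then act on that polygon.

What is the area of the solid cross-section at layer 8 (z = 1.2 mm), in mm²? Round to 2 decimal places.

At z = 1.2 mm: the r=6 cylinder contributes a regular 24-gon of circumradius 6 (area = (24/2)·6.000²·sin(360°/24) = 111.81 mm²). Overall, the cross-section is a single solid region. Net area = 111.81 mm².

111.81 mm²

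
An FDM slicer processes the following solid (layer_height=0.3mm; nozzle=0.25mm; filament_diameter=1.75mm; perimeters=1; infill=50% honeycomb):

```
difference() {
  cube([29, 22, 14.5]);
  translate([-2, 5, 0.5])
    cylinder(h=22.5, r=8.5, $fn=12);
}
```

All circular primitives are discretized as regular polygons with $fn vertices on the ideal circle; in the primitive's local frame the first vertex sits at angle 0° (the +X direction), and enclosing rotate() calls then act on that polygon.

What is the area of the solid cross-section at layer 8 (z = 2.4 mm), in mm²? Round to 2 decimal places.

571.33 mm²

At z = 2.4 mm: the cube is present — its section is the full 29×22 rectangle (area 638.00 mm²); the r=8.5 cylinder at (-2, 5) contributes a regular 12-gon of circumradius 8.5 (area = (12/2)·8.500²·sin(360°/12) = 216.75 mm²); After the difference (first − rest): starting from the 29×22 cube (638.00 mm²), the r=8.5 cylinder at (-2, 5) partially overlaps it — only the 66.67 mm² overlap (of its 216.75 mm²) is removed, clipping the outline — area = 571.33 mm². Overall, the cross-section is a single solid region. Net area = 571.33 mm².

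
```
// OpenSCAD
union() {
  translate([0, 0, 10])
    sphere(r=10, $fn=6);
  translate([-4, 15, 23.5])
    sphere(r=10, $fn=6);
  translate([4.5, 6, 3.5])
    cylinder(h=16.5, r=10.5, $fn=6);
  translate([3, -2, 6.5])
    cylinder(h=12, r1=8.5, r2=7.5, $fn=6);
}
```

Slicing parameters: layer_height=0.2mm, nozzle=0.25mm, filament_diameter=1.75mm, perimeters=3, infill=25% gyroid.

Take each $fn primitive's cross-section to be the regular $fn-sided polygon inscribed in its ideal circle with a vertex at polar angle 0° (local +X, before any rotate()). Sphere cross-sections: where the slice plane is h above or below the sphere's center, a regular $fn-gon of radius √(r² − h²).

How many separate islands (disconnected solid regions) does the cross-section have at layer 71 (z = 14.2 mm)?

1

At z = 14.2 mm: the sphere: section is a regular 6-gon, circumradius = √(r²−h²) = √(10²−4.2²) = 9.075; the r=10 sphere at (-4, 15) slices to a regular 6-gon of circumradius 3.676 (√(r²−h²) with h=9.3 from center); the r=10.5 cylinder at (4.5, 6) contributes a regular 6-gon of circumradius 10.5; the cone at (3, -2) (r1=8.5→r2=7.5) has section circumradius 7.858 here — a regular 6-gon; Taking the union: the regions partially overlap (shared area 258.30 mm²), so overlapping operands fuse into one piece — 1 connected region. Overall, the cross-section is a single solid region. Island count = 1.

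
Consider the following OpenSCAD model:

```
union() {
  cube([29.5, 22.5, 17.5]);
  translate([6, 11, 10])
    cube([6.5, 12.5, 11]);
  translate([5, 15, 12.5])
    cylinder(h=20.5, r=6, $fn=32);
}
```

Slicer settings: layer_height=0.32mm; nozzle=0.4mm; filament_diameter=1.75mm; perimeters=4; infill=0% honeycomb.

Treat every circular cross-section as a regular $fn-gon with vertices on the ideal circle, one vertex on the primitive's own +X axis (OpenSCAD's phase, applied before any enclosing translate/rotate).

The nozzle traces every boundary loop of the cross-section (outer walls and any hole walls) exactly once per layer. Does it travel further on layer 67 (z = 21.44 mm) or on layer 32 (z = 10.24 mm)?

layer 32 (z = 10.24 mm)

Layer 67 (z = 21.44): the cube is not intersected at this z (z outside [0, 17.5]); the cube at (6, 11) is absent (z outside [10, 21]); the r=6 cylinder at (5, 15) gives a regular 32-gon of circumradius 6 (constant along its height) (perimeter = 2·32·6.000·sin(180°/32) = 37.64 mm); Merging all regions: only the r=6 cylinder at (5, 15) is present, so the union is just that shape — boundary = 37.64 mm. So its perimeter = 37.64 mm. Layer 32 (z = 10.24): the 29.5×22.5 cube contributes its full rectangle (perimeter 104.00 mm); the cube at (6, 11) is present — its section is the full 6.5×12.5 rectangle (perimeter 38.00 mm); the cylinder at (5, 15) is absent (z outside [12.5, 33]); Merging all regions: the regions partially overlap (shared area 74.75 mm²), so the edge portions inside another operand are dropped and the merged outline is re-measured after clipping — boundary = 106.00 mm. So its perimeter = 106.00 mm. Layer 32 is larger (106.00 vs 37.64 mm).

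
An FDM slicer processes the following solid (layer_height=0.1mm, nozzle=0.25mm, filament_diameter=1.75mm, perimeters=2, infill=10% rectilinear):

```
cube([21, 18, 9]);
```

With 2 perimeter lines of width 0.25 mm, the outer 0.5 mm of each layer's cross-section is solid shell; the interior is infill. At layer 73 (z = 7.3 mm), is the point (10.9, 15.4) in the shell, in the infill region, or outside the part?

infill

At z = 7.3 mm: the 21×18 cube contributes its full rectangle. Overall, the cross-section is a single solid region. The nearest boundary edge runs (21.00, 18.00)→(0.00, 18.00); distance from the point to it = 2.60 mm. The point is inside the cross-section and 2.60 mm from the nearest boundary — more than the 0.5 mm shell width (2 × 0.25), so it's in the infill interior.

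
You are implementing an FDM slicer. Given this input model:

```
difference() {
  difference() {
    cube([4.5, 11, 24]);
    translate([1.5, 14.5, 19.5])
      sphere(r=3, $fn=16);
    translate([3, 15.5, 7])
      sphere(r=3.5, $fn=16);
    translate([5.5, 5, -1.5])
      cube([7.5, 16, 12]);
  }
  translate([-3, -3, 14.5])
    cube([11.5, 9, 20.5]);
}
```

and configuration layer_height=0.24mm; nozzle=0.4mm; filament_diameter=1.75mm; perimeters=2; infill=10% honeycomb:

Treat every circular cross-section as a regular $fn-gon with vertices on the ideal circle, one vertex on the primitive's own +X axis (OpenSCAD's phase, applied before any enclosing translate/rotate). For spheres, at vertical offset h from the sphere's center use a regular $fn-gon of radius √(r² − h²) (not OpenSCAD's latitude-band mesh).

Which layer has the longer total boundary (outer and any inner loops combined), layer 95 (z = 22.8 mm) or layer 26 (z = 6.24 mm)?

Layer 95 (z = 22.8): the cube (footprint 4.5×11) is included at this height (perimeter 31.00 mm); the sphere at (1.5, 14.5) is absent (|z−center|=3.300 > r=3); the sphere at (3, 15.5) is not intersected at this z (|z−center|=15.800 > r=3.5); the cube at (5.5, 5) does not reach this height (z outside [-1.5, 10.5]); After the difference (first − rest): none of the subtracted shapes is present at this height, so the 4.5×11 cube is unchanged — boundary = 31.00 mm; the 11.5×9 cube at (-3, -3) contributes its full rectangle (perimeter 41.00 mm); Subtracting the remaining from the first: starting from the result so far, the 11.5×9 cube at (-3, -3) partially overlaps it — only the 27.00 mm² overlap (of its 103.50 mm²) is removed, clipping the outline — boundary = 19.00 mm. So its perimeter = 19.00 mm. Layer 26 (z = 6.24): the cube is present — its section is the full 4.5×11 rectangle (perimeter 31.00 mm); the sphere at (1.5, 14.5) is absent (|z−center|=13.260 > r=3); the r=3.5 sphere at (3, 15.5) contributes a regular 16-gon of circumradius √(3.5²−0.76²) = 3.416 (perimeter = 2·16·3.416·sin(180°/16) = 21.33 mm); the cube at (5.5, 5) is present — its section is the full 7.5×16 rectangle (perimeter 47.00 mm); After the difference (first − rest): starting from the 4.5×11 cube, the r=3.5 sphere at (3, 15.5) misses the remaining region (no effect); the 7.5×16 cube at (5.5, 5) misses the remaining region (no effect) — boundary = 31.00 mm; the cube at (-3, -3) is absent (z outside [14.5, 35]); Taking the first minus the rest: none of the subtracted shapes is present at this height, so that combined region is unchanged — boundary = 31.00 mm. So its perimeter = 31.00 mm. Layer 26 is larger (31.00 vs 19.00 mm).

layer 26 (z = 6.24 mm)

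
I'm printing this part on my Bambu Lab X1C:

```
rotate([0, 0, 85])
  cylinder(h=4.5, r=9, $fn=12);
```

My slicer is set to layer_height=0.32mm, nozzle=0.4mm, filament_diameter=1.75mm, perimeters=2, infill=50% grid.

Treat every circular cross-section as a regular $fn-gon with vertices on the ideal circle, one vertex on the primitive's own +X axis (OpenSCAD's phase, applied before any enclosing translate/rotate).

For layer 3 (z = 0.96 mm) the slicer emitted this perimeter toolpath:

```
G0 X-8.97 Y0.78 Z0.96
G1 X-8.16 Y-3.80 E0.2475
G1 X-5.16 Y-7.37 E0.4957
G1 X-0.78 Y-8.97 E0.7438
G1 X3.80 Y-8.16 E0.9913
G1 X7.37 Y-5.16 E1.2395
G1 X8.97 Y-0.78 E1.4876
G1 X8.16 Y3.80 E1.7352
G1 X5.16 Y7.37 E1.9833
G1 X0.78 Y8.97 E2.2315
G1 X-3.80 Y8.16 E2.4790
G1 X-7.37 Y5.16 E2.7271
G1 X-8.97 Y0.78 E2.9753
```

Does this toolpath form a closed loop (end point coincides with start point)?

Start point (G0): (-8.97, 0.78). End point (last G1): the path returns to the start — closed.

yes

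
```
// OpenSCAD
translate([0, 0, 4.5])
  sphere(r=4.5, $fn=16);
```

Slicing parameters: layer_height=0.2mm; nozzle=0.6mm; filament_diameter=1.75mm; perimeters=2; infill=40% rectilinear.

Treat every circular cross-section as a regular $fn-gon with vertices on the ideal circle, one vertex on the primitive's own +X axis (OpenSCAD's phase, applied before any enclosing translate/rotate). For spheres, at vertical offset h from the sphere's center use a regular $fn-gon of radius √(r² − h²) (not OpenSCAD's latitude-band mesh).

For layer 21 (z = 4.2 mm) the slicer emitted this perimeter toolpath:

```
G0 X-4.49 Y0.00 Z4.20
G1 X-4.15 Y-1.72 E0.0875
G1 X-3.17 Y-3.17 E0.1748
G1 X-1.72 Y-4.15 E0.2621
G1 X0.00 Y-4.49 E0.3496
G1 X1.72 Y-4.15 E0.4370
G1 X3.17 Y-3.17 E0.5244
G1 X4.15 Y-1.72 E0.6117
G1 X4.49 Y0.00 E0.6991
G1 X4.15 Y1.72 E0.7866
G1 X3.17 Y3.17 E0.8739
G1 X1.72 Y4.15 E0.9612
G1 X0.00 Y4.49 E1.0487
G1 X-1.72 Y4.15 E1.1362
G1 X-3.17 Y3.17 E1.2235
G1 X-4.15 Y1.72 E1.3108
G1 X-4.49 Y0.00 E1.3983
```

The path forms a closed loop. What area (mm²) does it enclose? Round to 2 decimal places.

61.70 mm²

Apply the shoelace formula to the sequence of (X, Y) vertices; enclosed area = 61.70 mm².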